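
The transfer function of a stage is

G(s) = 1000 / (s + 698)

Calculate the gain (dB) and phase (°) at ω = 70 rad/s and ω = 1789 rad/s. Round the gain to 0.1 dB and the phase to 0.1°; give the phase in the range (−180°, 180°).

ω = 70: 3.1 dB, -5.7°; ω = 1789: -5.7 dB, -68.7°

At s = jω = j70:
pole (s+698): 698 + j70 → |·| = √(698²+70²) = √492104 ≈ 701.5, ∠ = arctan(70/698) ≈ 5.73°
|G| = 1000 / 701.5 ≈ 1.4255
Gain = 20 log₁₀(1.4255) ≈ 3.08 dB
∠G = 0.00° − 5.73° = -5.73°

At s = jω = j1789:
pole (s+698): 698 + j1789 → |·| = √(698²+1789²) = √3687725 ≈ 1920.3, ∠ = arctan(1789/698) ≈ 68.69°
|G| = 1000 / 1920.3 ≈ 0.52075
Gain = 20 log₁₀(0.52075) ≈ -5.67 dB
∠G = 0.00° − 68.69° = -68.69°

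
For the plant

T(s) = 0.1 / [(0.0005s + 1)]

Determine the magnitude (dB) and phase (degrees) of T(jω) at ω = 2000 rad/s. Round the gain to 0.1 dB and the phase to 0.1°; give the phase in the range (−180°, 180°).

At ω = 2000 rad/s:
pole (1 + j2000·0.0005) = 1 + j1 → |·| ≈ 1.4142, ∠ ≈ 45.00°
|T| = 0.1 · 1 / (1.4142) ≈ 0.070711
Gain = 20 log₁₀(0.070711) ≈ -23.01 dB
∠T = (0°) − (45.00°) = -45.00°

-23.0 dB, -45.0°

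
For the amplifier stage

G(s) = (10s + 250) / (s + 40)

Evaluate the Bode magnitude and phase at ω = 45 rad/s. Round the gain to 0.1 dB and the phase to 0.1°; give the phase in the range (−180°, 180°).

18.6 dB, 12.6°

Substitute s = j45:
Numerator: 10(j45) + 250 = 250 + j450
Denominator: (j45) + 40 = 40 + j45
|N| = √(250² + 450²) ≈ 514.78, ∠N ≈ 60.95°
|D| = √(40² + 45²) ≈ 60.208, ∠D ≈ 48.37°
|G| = 514.78 / 60.208 ≈ 8.55
Gain = 20 log₁₀(8.55) ≈ 18.64 dB
∠G = 60.95° − 48.37° = 12.58°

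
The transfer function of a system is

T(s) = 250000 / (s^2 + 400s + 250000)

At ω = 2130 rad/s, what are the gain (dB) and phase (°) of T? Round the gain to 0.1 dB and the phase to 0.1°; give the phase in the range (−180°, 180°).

-24.9 dB, -168.8°

At s = jω = j2130:
quadratic: (j2130)² + 400·j2130 + 250000 = -4286900 + j852000 → |·| ≈ 4.3707e+06, ∠ ≈ 168.76°
|T| = 250000 / 4.3707e+06 ≈ 0.057199
Gain = 20 log₁₀(0.057199) ≈ -24.85 dB
∠T = 0.00° − 168.76° = -168.76°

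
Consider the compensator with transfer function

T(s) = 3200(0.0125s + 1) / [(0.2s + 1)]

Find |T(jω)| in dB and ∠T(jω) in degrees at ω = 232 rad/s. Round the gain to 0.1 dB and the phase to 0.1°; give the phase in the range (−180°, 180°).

At ω = 232 rad/s:
zero (1 + j232·0.0125) = 1 + j2.9 → |·| ≈ 3.0676, ∠ ≈ 70.97°
pole (1 + j232·0.2) = 1 + j46.4 → |·| ≈ 46.411, ∠ ≈ 88.77°
|T| = 3200 · 3.0676 / (46.411) ≈ 211.51
Gain = 20 log₁₀(211.51) ≈ 46.51 dB
∠T = (70.97°) − (88.77°) = -17.80°

46.5 dB, -17.8°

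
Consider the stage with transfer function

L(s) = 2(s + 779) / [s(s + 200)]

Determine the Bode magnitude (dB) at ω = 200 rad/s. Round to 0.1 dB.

-30.9 dB

At s = jω = j200:
zero (s+779): 779 + j200 → |·| = √(779²+200²) = √646841 ≈ 804.26, ∠ = arctan(200/779) ≈ 14.40°
pole (s+200): 200 + j200 → |·| = √(200²+200²) = √80000 ≈ 282.84, ∠ = arctan(200/200) ≈ 45.00°
pole at origin: |s| = 200, ∠ = 90.00° (in denominator)
|L| = 2 · 804.26 / 56568 ≈ 0.028435
Gain = 20 log₁₀(0.028435) ≈ -30.92 dB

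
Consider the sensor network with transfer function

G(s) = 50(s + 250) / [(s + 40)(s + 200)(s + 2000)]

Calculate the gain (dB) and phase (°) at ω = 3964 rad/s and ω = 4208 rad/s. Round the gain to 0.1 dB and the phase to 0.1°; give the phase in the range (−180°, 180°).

At s = jω = j3964:
zero (s+250): 250 + j3964 → |·| = √(250²+3964²) = √15775796 ≈ 3971.9, ∠ = arctan(3964/250) ≈ 86.39°
pole (s+40): 40 + j3964 → |·| = √(40²+3964²) = √15714896 ≈ 3964.2, ∠ = arctan(3964/40) ≈ 89.42°
pole (s+200): 200 + j3964 → |·| = √(200²+3964²) = √15753296 ≈ 3969, ∠ = arctan(3964/200) ≈ 87.11°
pole (s+2000): 2000 + j3964 → |·| = √(2000²+3964²) = √19713296 ≈ 4440, ∠ = arctan(3964/2000) ≈ 63.23°
|G| = 50 · 3971.9 / 6.9859e+10 ≈ 2.8428e-06
Gain = 20 log₁₀(2.8428e-06) ≈ -110.93 dB
∠G = 86.39° − 239.76° = -153.37°

At s = jω = j4208:
zero (s+250): 250 + j4208 → |·| = √(250²+4208²) = √17769764 ≈ 4215.4, ∠ = arctan(4208/250) ≈ 86.60°
pole (s+40): 40 + j4208 → |·| = √(40²+4208²) = √17708864 ≈ 4208.2, ∠ = arctan(4208/40) ≈ 89.46°
pole (s+200): 200 + j4208 → |·| = √(200²+4208²) = √17747264 ≈ 4212.8, ∠ = arctan(4208/200) ≈ 87.28°
pole (s+2000): 2000 + j4208 → |·| = √(2000²+4208²) = √21707264 ≈ 4659.1, ∠ = arctan(4208/2000) ≈ 64.58°
|G| = 50 · 4215.4 / 8.2598e+10 ≈ 2.5518e-06
Gain = 20 log₁₀(2.5518e-06) ≈ -111.86 dB
∠G = 86.60° − 241.32° = -154.72°

ω = 3964: -110.9 dB, -153.4°; ω = 4208: -111.9 dB, -154.7°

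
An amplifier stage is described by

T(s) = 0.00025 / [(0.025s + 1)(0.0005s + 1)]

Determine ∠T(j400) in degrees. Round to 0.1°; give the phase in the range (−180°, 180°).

At ω = 400 rad/s:
pole (1 + j400·0.025) = 1 + j10 → |·| ≈ 10.05, ∠ ≈ 84.29°
pole (1 + j400·0.0005) = 1 + j0.2 → |·| ≈ 1.0198, ∠ ≈ 11.31°
∠T = (0°) − (84.29° + 11.31°) = -95.60°

-95.6°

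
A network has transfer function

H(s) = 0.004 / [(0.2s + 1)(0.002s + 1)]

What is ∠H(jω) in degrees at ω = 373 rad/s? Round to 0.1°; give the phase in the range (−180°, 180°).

-126.0°

At ω = 373 rad/s:
pole (1 + j373·0.2) = 1 + j74.6 → |·| ≈ 74.607, ∠ ≈ 89.23°
pole (1 + j373·0.002) = 1 + j0.746 → |·| ≈ 1.2476, ∠ ≈ 36.72°
∠H = (0°) − (89.23° + 36.72°) = -125.95°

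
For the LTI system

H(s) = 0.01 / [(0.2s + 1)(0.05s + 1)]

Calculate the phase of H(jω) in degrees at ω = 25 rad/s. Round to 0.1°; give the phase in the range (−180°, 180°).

At ω = 25 rad/s:
pole (1 + j25·0.2) = 1 + j5 → |·| ≈ 5.099, ∠ ≈ 78.69°
pole (1 + j25·0.05) = 1 + j1.25 → |·| ≈ 1.6008, ∠ ≈ 51.34°
∠H = (0°) − (78.69° + 51.34°) = -130.03°

-130.0°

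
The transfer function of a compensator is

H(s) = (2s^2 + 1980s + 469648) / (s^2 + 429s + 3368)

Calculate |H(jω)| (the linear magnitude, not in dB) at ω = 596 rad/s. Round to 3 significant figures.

Substitute s = j596:
Numerator: 2(j596)^2 + 1980(j596) + 469648 = -240784 + j1180080
Denominator: (j596)^2 + 429(j596) + 3368 = -351848 + j255684
|N| = √(240784² + 1180080²) ≈ 1.2044e+06, ∠N ≈ 101.53°
|D| = √(351848² + 255684²) ≈ 4.3494e+05, ∠D ≈ 143.99°
|H| = 1.2044e+06 / 4.3494e+05 ≈ 2.7691

2.77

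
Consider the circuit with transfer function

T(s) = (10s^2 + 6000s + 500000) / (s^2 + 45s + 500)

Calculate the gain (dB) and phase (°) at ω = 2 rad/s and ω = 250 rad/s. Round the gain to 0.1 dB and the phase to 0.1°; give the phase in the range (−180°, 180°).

ω = 2: 59.9 dB, -8.9°; ω = 250: 27.6 dB, -75.0°

Substitute s = j2:
Numerator: 10(j2)^2 + 6000(j2) + 500000 = 499960 + j12000
Denominator: (j2)^2 + 45(j2) + 500 = 496 + j90
|N| = √(499960² + 12000²) ≈ 5.001e+05, ∠N ≈ 1.37°
|D| = √(496² + 90²) ≈ 504.1, ∠D ≈ 10.28°
|T| = 5.001e+05 / 504.1 ≈ 992.07
Gain = 20 log₁₀(992.07) ≈ 59.93 dB
∠T = 1.37° − 10.28° = -8.91°

Substitute s = j250:
Numerator: 10(j250)^2 + 6000(j250) + 500000 = -125000 + j1500000
Denominator: (j250)^2 + 45(j250) + 500 = -62000 + j11250
|N| = √(125000² + 1500000²) ≈ 1.5052e+06, ∠N ≈ 94.76°
|D| = √(62000² + 11250²) ≈ 63012, ∠D ≈ 169.72°
|T| = 1.5052e+06 / 63012 ≈ 23.888
Gain = 20 log₁₀(23.888) ≈ 27.56 dB
∠T = 94.76° − 169.72° = -74.96°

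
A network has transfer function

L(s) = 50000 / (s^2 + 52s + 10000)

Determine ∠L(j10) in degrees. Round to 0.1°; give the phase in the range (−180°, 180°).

At s = jω = j10:
quadratic: (j10)² + 52·j10 + 10000 = 9900 + j520 → |·| ≈ 9913.6, ∠ ≈ 3.01°
∠L = 0.00° − 3.01° = -3.01°

-3.0°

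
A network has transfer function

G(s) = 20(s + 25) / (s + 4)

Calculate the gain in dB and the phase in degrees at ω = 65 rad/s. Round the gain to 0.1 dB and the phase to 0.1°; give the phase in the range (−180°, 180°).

At s = jω = j65:
zero (s+25): 25 + j65 → |·| = √(25²+65²) = √4850 ≈ 69.642, ∠ = arctan(65/25) ≈ 68.96°
pole (s+4): 4 + j65 → |·| = √(4²+65²) = √4241 ≈ 65.123, ∠ = arctan(65/4) ≈ 86.48°
|G| = 20 · 69.642 / 65.123 ≈ 21.388
Gain = 20 log₁₀(21.388) ≈ 26.60 dB
∠G = 68.96° − 86.48° = -17.52°

26.6 dB, -17.5°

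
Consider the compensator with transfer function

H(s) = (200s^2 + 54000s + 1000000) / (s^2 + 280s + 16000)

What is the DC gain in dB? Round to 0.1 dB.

H(0) = 1000000 / 16000 = 62.5
20 log₁₀(62.5) ≈ 35.92 dB

35.9 dB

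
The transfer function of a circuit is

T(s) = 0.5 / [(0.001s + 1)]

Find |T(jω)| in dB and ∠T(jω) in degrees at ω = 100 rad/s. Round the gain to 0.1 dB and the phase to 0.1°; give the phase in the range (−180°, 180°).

At ω = 100 rad/s:
pole (1 + j100·0.001) = 1 + j0.1 → |·| ≈ 1.005, ∠ ≈ 5.71°
|T| = 0.5 · 1 / (1.005) ≈ 0.49751
Gain = 20 log₁₀(0.49751) ≈ -6.06 dB
∠T = (0°) − (5.71°) = -5.71°

-6.1 dB, -5.7°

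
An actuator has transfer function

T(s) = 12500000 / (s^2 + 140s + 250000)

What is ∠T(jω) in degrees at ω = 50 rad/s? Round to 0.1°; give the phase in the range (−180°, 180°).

At s = jω = j50:
quadratic: (j50)² + 140·j50 + 250000 = 247500 + j7000 → |·| ≈ 2.476e+05, ∠ ≈ 1.62°
∠T = 0.00° − 1.62° = -1.62°

-1.6°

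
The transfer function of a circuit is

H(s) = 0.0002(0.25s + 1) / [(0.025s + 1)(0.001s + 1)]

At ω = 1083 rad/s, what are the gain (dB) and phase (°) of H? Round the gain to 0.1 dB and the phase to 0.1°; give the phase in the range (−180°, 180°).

-57.4 dB, -45.4°

At ω = 1083 rad/s:
zero (1 + j1083·0.25) = 1 + j270.75 → |·| ≈ 270.75, ∠ ≈ 89.79°
pole (1 + j1083·0.025) = 1 + j27.075 → |·| ≈ 27.093, ∠ ≈ 87.88°
pole (1 + j1083·0.001) = 1 + j1.083 → |·| ≈ 1.4741, ∠ ≈ 47.28°
|H| = 0.0002 · 270.75 / (27.093 · 1.4741) ≈ 0.0013559
Gain = 20 log₁₀(0.0013559) ≈ -57.36 dB
∠H = (89.79°) − (87.88° + 47.28°) = -45.37°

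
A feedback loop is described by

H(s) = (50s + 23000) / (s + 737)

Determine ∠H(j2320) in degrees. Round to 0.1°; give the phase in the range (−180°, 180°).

6.4°

Substitute s = j2320:
Numerator: 50(j2320) + 23000 = 23000 + j116000
Denominator: (j2320) + 737 = 737 + j2320
|N| = √(23000² + 116000²) ≈ 1.1826e+05, ∠N ≈ 78.79°
|D| = √(737² + 2320²) ≈ 2434.2, ∠D ≈ 72.38°
∠H = 78.79° − 72.38° = 6.41°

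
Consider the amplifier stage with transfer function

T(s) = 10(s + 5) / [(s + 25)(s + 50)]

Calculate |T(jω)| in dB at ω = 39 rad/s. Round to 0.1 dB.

-17.5 dB

At s = jω = j39:
zero (s+5): 5 + j39 → |·| = √(5²+39²) = √1546 ≈ 39.319, ∠ = arctan(39/5) ≈ 82.69°
pole (s+25): 25 + j39 → |·| = √(25²+39²) = √2146 ≈ 46.325, ∠ = arctan(39/25) ≈ 57.34°
pole (s+50): 50 + j39 → |·| = √(50²+39²) = √4021 ≈ 63.411, ∠ = arctan(39/50) ≈ 37.95°
|T| = 10 · 39.319 / 2937.5 ≈ 0.13385
Gain = 20 log₁₀(0.13385) ≈ -17.47 dB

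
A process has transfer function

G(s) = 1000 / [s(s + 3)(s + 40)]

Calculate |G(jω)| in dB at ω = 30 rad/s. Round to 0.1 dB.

At s = jω = j30:
pole (s+3): 3 + j30 → |·| = √(3²+30²) = √909 ≈ 30.15, ∠ = arctan(30/3) ≈ 84.29°
pole (s+40): 40 + j30 → |·| = √(40²+30²) = √2500 ≈ 50, ∠ = arctan(30/40) ≈ 36.87°
pole at origin: |s| = 30, ∠ = 90.00° (in denominator)
|G| = 1000 / 45225 ≈ 0.022112
Gain = 20 log₁₀(0.022112) ≈ -33.11 dB

-33.1 dB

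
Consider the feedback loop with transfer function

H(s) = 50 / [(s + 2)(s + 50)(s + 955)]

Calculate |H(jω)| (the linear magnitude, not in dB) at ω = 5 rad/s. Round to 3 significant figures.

At s = jω = j5:
pole (s+2): 2 + j5 → |·| = √(2²+5²) = √29 ≈ 5.3852, ∠ = arctan(5/2) ≈ 68.20°
pole (s+50): 50 + j5 → |·| = √(50²+5²) = √2525 ≈ 50.249, ∠ = arctan(5/50) ≈ 5.71°
pole (s+955): 955 + j5 → |·| = √(955²+5²) = √912050 ≈ 955.01, ∠ = arctan(5/955) ≈ 0.30°
|H| = 50 / 2.5843e+05 ≈ 0.00019348

0.000193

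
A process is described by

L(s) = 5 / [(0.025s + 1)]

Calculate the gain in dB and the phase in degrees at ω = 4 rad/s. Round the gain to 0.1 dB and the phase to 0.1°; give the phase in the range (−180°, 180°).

At ω = 4 rad/s:
pole (1 + j4·0.025) = 1 + j0.1 → |·| ≈ 1.005, ∠ ≈ 5.71°
|L| = 5 · 1 / (1.005) ≈ 4.9751
Gain = 20 log₁₀(4.9751) ≈ 13.94 dB
∠L = (0°) − (5.71°) = -5.71°

13.9 dB, -5.7°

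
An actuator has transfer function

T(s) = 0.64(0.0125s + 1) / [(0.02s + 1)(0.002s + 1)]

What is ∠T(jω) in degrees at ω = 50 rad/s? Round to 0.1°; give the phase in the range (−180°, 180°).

At ω = 50 rad/s:
zero (1 + j50·0.0125) = 1 + j0.625 → |·| ≈ 1.1792, ∠ ≈ 32.01°
pole (1 + j50·0.02) = 1 + j1 → |·| ≈ 1.4142, ∠ ≈ 45.00°
pole (1 + j50·0.002) = 1 + j0.1 → |·| ≈ 1.005, ∠ ≈ 5.71°
∠T = (32.01°) − (45.00° + 5.71°) = -18.70°

-18.7°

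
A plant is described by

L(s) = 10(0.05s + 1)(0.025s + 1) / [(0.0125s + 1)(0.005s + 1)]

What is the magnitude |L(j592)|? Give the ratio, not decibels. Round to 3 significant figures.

At ω = 592 rad/s:
zero (1 + j592·0.05) = 1 + j29.6 → |·| ≈ 29.617, ∠ ≈ 88.07°
zero (1 + j592·0.025) = 1 + j14.8 → |·| ≈ 14.834, ∠ ≈ 86.13°
pole (1 + j592·0.0125) = 1 + j7.4 → |·| ≈ 7.4673, ∠ ≈ 82.30°
pole (1 + j592·0.005) = 1 + j2.96 → |·| ≈ 3.1244, ∠ ≈ 71.33°
|L| = 10 · 29.617 · 14.834 / (7.4673 · 3.1244) ≈ 188.31

188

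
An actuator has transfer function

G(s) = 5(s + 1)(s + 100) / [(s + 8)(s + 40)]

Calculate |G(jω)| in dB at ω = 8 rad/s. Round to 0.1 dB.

At s = jω = j8:
zero (s+1): 1 + j8 → |·| = √(1²+8²) = √65 ≈ 8.0623, ∠ = arctan(8/1) ≈ 82.87°
zero (s+100): 100 + j8 → |·| = √(100²+8²) = √10064 ≈ 100.32, ∠ = arctan(8/100) ≈ 4.57°
pole (s+8): 8 + j8 → |·| = √(8²+8²) = √128 ≈ 11.314, ∠ = arctan(8/8) ≈ 45.00°
pole (s+40): 40 + j8 → |·| = √(40²+8²) = √1664 ≈ 40.792, ∠ = arctan(8/40) ≈ 11.31°
|G| = 5 · 808.81 / 461.52 ≈ 8.7625
Gain = 20 log₁₀(8.7625) ≈ 18.85 dB

18.9 dB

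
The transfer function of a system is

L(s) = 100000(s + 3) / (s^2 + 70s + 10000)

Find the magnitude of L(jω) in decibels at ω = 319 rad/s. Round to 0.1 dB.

At s = jω = j319:
zero (s+3): 3 + j319 → |·| = √(3²+319²) = √101770 ≈ 319.01, ∠ = arctan(319/3) ≈ 89.46°
quadratic: (j319)² + 70·j319 + 10000 = -91761 + j22330 → |·| ≈ 94439, ∠ ≈ 166.32°
|L| = 100000 · 319.01 / 94439 ≈ 337.79
Gain = 20 log₁₀(337.79) ≈ 50.57 dB

50.6 dB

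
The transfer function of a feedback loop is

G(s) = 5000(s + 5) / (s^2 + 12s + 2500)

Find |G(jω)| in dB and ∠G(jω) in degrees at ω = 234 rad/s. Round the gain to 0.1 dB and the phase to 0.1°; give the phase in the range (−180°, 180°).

27.0 dB, -88.1°

At s = jω = j234:
zero (s+5): 5 + j234 → |·| = √(5²+234²) = √54781 ≈ 234.05, ∠ = arctan(234/5) ≈ 88.78°
quadratic: (j234)² + 12·j234 + 2500 = -52256 + j2808 → |·| ≈ 52331, ∠ ≈ 176.92°
|G| = 5000 · 234.05 / 52331 ≈ 22.362
Gain = 20 log₁₀(22.362) ≈ 26.99 dB
∠G = 88.78° − 176.92° = -88.14°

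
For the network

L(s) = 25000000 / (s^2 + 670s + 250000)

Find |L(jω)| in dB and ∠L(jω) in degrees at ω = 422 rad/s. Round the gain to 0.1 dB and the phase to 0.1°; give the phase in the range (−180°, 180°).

At s = jω = j422:
quadratic: (j422)² + 670·j422 + 250000 = 71916 + j282740 → |·| ≈ 2.9174e+05, ∠ ≈ 75.73°
|L| = 25000000 / 2.9174e+05 ≈ 85.693
Gain = 20 log₁₀(85.693) ≈ 38.66 dB
∠L = 0.00° − 75.73° = -75.73°

38.7 dB, -75.7°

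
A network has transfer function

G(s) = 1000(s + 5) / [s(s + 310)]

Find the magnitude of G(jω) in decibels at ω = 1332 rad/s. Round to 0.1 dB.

At s = jω = j1332:
zero (s+5): 5 + j1332 → |·| = √(5²+1332²) = √1774249 ≈ 1332, ∠ = arctan(1332/5) ≈ 89.78°
pole (s+310): 310 + j1332 → |·| = √(310²+1332²) = √1870324 ≈ 1367.6, ∠ = arctan(1332/310) ≈ 76.90°
pole at origin: |s| = 1332, ∠ = 90.00° (in denominator)
|G| = 1000 · 1332 / 1.8216e+06 ≈ 0.73123
Gain = 20 log₁₀(0.73123) ≈ -2.72 dB

-2.7 dB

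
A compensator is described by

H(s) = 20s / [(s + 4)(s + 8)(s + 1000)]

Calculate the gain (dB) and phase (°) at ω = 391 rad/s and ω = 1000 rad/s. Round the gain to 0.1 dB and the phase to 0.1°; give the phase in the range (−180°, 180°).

ω = 391: -86.4 dB, -109.6°; ω = 1000: -97.0 dB, -134.3°

At s = jω = j391:
zero at origin: s = j391 → |·| = 391, ∠ = 90.00°
pole (s+4): 4 + j391 → |·| = √(4²+391²) = √152897 ≈ 391.02, ∠ = arctan(391/4) ≈ 89.41°
pole (s+8): 8 + j391 → |·| = √(8²+391²) = √152945 ≈ 391.08, ∠ = arctan(391/8) ≈ 88.83°
pole (s+1000): 1000 + j391 → |·| = √(1000²+391²) = √1152881 ≈ 1073.7, ∠ = arctan(391/1000) ≈ 21.36°
|H| = 20 · 391 / 1.6419e+08 ≈ 4.7628e-05
Gain = 20 log₁₀(4.7628e-05) ≈ -86.44 dB
∠H = 90.00° − 199.60° = -109.60°

At s = jω = j1000:
zero at origin: s = j1000 → |·| = 1000, ∠ = 90.00°
pole (s+4): 4 + j1000 → |·| = √(4²+1000²) = √1000016 ≈ 1000, ∠ = arctan(1000/4) ≈ 89.77°
pole (s+8): 8 + j1000 → |·| = √(8²+1000²) = √1000064 ≈ 1000, ∠ = arctan(1000/8) ≈ 89.54°
pole (s+1000): 1000 + j1000 → |·| = √(1000²+1000²) = √2000000 ≈ 1414.2, ∠ = arctan(1000/1000) ≈ 45.00°
|H| = 20 · 1000 / 1.4142e+09 ≈ 1.4142e-05
Gain = 20 log₁₀(1.4142e-05) ≈ -96.99 dB
∠H = 90.00° − 224.31° = -134.31°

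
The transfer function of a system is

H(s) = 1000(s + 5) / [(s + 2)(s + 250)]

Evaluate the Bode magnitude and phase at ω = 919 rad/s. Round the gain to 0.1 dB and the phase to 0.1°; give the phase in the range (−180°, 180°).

0.4 dB, -75.0°

At s = jω = j919:
zero (s+5): 5 + j919 → |·| = √(5²+919²) = √844586 ≈ 919.01, ∠ = arctan(919/5) ≈ 89.69°
pole (s+2): 2 + j919 → |·| = √(2²+919²) = √844565 ≈ 919, ∠ = arctan(919/2) ≈ 89.88°
pole (s+250): 250 + j919 → |·| = √(250²+919²) = √907061 ≈ 952.4, ∠ = arctan(919/250) ≈ 74.78°
|H| = 1000 · 919.01 / 8.7526e+05 ≈ 1.05
Gain = 20 log₁₀(1.05) ≈ 0.42 dB
∠H = 89.69° − 164.66° = -74.97°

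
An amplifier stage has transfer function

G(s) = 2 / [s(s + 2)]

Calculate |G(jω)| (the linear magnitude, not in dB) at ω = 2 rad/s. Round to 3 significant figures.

At s = jω = j2:
pole (s+2): 2 + j2 → |·| = √(2²+2²) = √8 ≈ 2.8284, ∠ = arctan(2/2) ≈ 45.00°
pole at origin: |s| = 2, ∠ = 90.00° (in denominator)
|G| = 2 / 5.6568 ≈ 0.35356

0.354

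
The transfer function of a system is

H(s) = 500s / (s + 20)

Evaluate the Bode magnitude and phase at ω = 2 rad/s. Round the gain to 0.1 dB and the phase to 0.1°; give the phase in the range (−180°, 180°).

At s = jω = j2:
zero at origin: s = j2 → |·| = 2, ∠ = 90.00°
pole (s+20): 20 + j2 → |·| = √(20²+2²) = √404 ≈ 20.1, ∠ = arctan(2/20) ≈ 5.71°
|H| = 500 · 2 / 20.1 ≈ 49.751
Gain = 20 log₁₀(49.751) ≈ 33.94 dB
∠H = 90.00° − 5.71° = 84.29°

33.9 dB, 84.3°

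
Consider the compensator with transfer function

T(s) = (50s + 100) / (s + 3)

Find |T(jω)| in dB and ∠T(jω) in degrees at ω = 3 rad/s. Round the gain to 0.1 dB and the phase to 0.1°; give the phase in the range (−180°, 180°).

32.6 dB, 11.3°

Substitute s = j3:
Numerator: 50(j3) + 100 = 100 + j150
Denominator: (j3) + 3 = 3 + j3
|N| = √(100² + 150²) ≈ 180.28, ∠N ≈ 56.31°
|D| = √(3² + 3²) ≈ 4.2426, ∠D ≈ 45.00°
|T| = 180.28 / 4.2426 ≈ 42.493
Gain = 20 log₁₀(42.493) ≈ 32.57 dB
∠T = 56.31° − 45.00° = 11.31°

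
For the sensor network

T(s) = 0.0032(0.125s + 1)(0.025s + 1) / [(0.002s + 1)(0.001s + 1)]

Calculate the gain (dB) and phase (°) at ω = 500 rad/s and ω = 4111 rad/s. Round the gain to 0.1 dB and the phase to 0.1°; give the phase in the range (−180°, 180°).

ω = 500: 4.0 dB, 102.9°; ω = 4111: 13.7 dB, 19.9°

At ω = 500 rad/s:
zero (1 + j500·0.125) = 1 + j62.5 → |·| ≈ 62.508, ∠ ≈ 89.08°
zero (1 + j500·0.025) = 1 + j12.5 → |·| ≈ 12.54, ∠ ≈ 85.43°
pole (1 + j500·0.002) = 1 + j1 → |·| ≈ 1.4142, ∠ ≈ 45.00°
pole (1 + j500·0.001) = 1 + j0.5 → |·| ≈ 1.118, ∠ ≈ 26.57°
|T| = 0.0032 · 62.508 · 12.54 / (1.4142 · 1.118) ≈ 1.5865
Gain = 20 log₁₀(1.5865) ≈ 4.01 dB
∠T = (89.08° + 85.43°) − (45.00° + 26.57°) = 102.94°

At ω = 4111 rad/s:
zero (1 + j4111·0.125) = 1 + j513.875 → |·| ≈ 513.88, ∠ ≈ 89.89°
zero (1 + j4111·0.025) = 1 + j102.775 → |·| ≈ 102.78, ∠ ≈ 89.44°
pole (1 + j4111·0.002) = 1 + j8.222 → |·| ≈ 8.2826, ∠ ≈ 83.07°
pole (1 + j4111·0.001) = 1 + j4.111 → |·| ≈ 4.2309, ∠ ≈ 76.33°
|T| = 0.0032 · 513.88 · 102.78 / (8.2826 · 4.2309) ≈ 4.823
Gain = 20 log₁₀(4.823) ≈ 13.67 dB
∠T = (89.89° + 89.44°) − (83.07° + 76.33°) = 19.93°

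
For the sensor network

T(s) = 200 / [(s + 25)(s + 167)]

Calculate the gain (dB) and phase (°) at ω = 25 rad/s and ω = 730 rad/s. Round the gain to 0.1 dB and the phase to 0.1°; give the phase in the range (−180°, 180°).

ω = 25: -29.5 dB, -53.5°; ω = 730: -68.7 dB, -165.2°

At s = jω = j25:
pole (s+25): 25 + j25 → |·| = √(25²+25²) = √1250 ≈ 35.355, ∠ = arctan(25/25) ≈ 45.00°
pole (s+167): 167 + j25 → |·| = √(167²+25²) = √28514 ≈ 168.86, ∠ = arctan(25/167) ≈ 8.51°
|T| = 200 / 5970 ≈ 0.033501
Gain = 20 log₁₀(0.033501) ≈ -29.50 dB
∠T = 0.00° − 53.51° = -53.51°

At s = jω = j730:
pole (s+25): 25 + j730 → |·| = √(25²+730²) = √533525 ≈ 730.43, ∠ = arctan(730/25) ≈ 88.04°
pole (s+167): 167 + j730 → |·| = √(167²+730²) = √560789 ≈ 748.86, ∠ = arctan(730/167) ≈ 77.11°
|T| = 200 / 5.4699e+05 ≈ 0.00036564
Gain = 20 log₁₀(0.00036564) ≈ -68.74 dB
∠T = 0.00° − 165.15° = -165.15°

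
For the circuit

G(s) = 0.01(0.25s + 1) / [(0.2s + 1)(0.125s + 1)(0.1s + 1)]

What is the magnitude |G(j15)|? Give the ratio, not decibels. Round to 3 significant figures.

0.00320

At ω = 15 rad/s:
zero (1 + j15·0.25) = 1 + j3.75 → |·| ≈ 3.881, ∠ ≈ 75.07°
pole (1 + j15·0.2) = 1 + j3 → |·| ≈ 3.1623, ∠ ≈ 71.57°
pole (1 + j15·0.125) = 1 + j1.875 → |·| ≈ 2.125, ∠ ≈ 61.93°
pole (1 + j15·0.1) = 1 + j1.5 → |·| ≈ 1.8028, ∠ ≈ 56.31°
|G| = 0.01 · 3.881 / (3.1623 · 2.125 · 1.8028) ≈ 0.0032036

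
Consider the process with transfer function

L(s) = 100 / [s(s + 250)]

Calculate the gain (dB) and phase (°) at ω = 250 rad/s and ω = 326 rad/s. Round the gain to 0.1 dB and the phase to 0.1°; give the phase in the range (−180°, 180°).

At s = jω = j250:
pole (s+250): 250 + j250 → |·| = √(250²+250²) = √125000 ≈ 353.55, ∠ = arctan(250/250) ≈ 45.00°
pole at origin: |s| = 250, ∠ = 90.00° (in denominator)
|L| = 100 / 88388 ≈ 0.0011314
Gain = 20 log₁₀(0.0011314) ≈ -58.93 dB
∠L = 0.00° − 135.00° = -135.00°

At s = jω = j326:
pole (s+250): 250 + j326 → |·| = √(250²+326²) = √168776 ≈ 410.82, ∠ = arctan(326/250) ≈ 52.52°
pole at origin: |s| = 326, ∠ = 90.00° (in denominator)
|L| = 100 / 1.3393e+05 ≈ 0.00074666
Gain = 20 log₁₀(0.00074666) ≈ -62.54 dB
∠L = 0.00° − 142.52° = -142.52°

ω = 250: -58.9 dB, -135.0°; ω = 326: -62.5 dB, -142.5°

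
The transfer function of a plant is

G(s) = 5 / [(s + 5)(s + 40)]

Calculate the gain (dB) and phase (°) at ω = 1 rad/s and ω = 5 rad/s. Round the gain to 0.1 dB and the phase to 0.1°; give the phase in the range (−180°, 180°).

At s = jω = j1:
pole (s+5): 5 + j1 → |·| = √(5²+1²) = √26 ≈ 5.099, ∠ = arctan(1/5) ≈ 11.31°
pole (s+40): 40 + j1 → |·| = √(40²+1²) = √1601 ≈ 40.012, ∠ = arctan(1/40) ≈ 1.43°
|G| = 5 / 204.02 ≈ 0.024507
Gain = 20 log₁₀(0.024507) ≈ -32.21 dB
∠G = 0.00° − 12.74° = -12.74°

At s = jω = j5:
pole (s+5): 5 + j5 → |·| = √(5²+5²) = √50 ≈ 7.0711, ∠ = arctan(5/5) ≈ 45.00°
pole (s+40): 40 + j5 → |·| = √(40²+5²) = √1625 ≈ 40.311, ∠ = arctan(5/40) ≈ 7.13°
|G| = 5 / 285.04 ≈ 0.017541
Gain = 20 log₁₀(0.017541) ≈ -35.12 dB
∠G = 0.00° − 52.13° = -52.13°

ω = 1: -32.2 dB, -12.7°; ω = 5: -35.1 dB, -52.1°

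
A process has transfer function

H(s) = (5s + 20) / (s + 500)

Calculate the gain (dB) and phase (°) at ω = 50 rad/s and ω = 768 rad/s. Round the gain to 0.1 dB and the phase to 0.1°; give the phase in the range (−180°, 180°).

ω = 50: -6.0 dB, 79.7°; ω = 768: 12.4 dB, 32.8°

Substitute s = j50:
Numerator: 5(j50) + 20 = 20 + j250
Denominator: (j50) + 500 = 500 + j50
|N| = √(20² + 250²) ≈ 250.8, ∠N ≈ 85.43°
|D| = √(500² + 50²) ≈ 502.49, ∠D ≈ 5.71°
|H| = 250.8 / 502.49 ≈ 0.49911
Gain = 20 log₁₀(0.49911) ≈ -6.04 dB
∠H = 85.43° − 5.71° = 79.72°

Substitute s = j768:
Numerator: 5(j768) + 20 = 20 + j3840
Denominator: (j768) + 500 = 500 + j768
|N| = √(20² + 3840²) ≈ 3840.1, ∠N ≈ 89.70°
|D| = √(500² + 768²) ≈ 916.42, ∠D ≈ 56.93°
|H| = 3840.1 / 916.42 ≈ 4.1903
Gain = 20 log₁₀(4.1903) ≈ 12.44 dB
∠H = 89.70° − 56.93° = 32.77°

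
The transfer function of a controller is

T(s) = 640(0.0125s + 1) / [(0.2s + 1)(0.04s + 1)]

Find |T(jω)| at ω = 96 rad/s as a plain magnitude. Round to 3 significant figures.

13.1

At ω = 96 rad/s:
zero (1 + j96·0.0125) = 1 + j1.2 → |·| ≈ 1.562, ∠ ≈ 50.19°
pole (1 + j96·0.2) = 1 + j19.2 → |·| ≈ 19.226, ∠ ≈ 87.02°
pole (1 + j96·0.04) = 1 + j3.84 → |·| ≈ 3.9681, ∠ ≈ 75.40°
|T| = 640 · 1.562 / (19.226 · 3.9681) ≈ 13.104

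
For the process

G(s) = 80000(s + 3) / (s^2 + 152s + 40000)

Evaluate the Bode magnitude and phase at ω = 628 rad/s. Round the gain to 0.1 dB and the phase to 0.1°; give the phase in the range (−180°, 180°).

42.7 dB, -75.2°

At s = jω = j628:
zero (s+3): 3 + j628 → |·| = √(3²+628²) = √394393 ≈ 628.01, ∠ = arctan(628/3) ≈ 89.73°
quadratic: (j628)² + 152·j628 + 40000 = -354384 + j95456 → |·| ≈ 3.6701e+05, ∠ ≈ 164.92°
|G| = 80000 · 628.01 / 3.6701e+05 ≈ 136.89
Gain = 20 log₁₀(136.89) ≈ 42.73 dB
∠G = 89.73° − 164.92° = -75.19°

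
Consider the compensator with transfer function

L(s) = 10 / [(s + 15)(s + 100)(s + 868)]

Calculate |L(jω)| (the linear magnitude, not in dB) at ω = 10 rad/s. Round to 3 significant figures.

6.36e-06

At s = jω = j10:
pole (s+15): 15 + j10 → |·| = √(15²+10²) = √325 ≈ 18.028, ∠ = arctan(10/15) ≈ 33.69°
pole (s+100): 100 + j10 → |·| = √(100²+10²) = √10100 ≈ 100.5, ∠ = arctan(10/100) ≈ 5.71°
pole (s+868): 868 + j10 → |·| = √(868²+10²) = √753524 ≈ 868.06, ∠ = arctan(10/868) ≈ 0.66°
|L| = 10 / 1.5728e+06 ≈ 6.3581e-06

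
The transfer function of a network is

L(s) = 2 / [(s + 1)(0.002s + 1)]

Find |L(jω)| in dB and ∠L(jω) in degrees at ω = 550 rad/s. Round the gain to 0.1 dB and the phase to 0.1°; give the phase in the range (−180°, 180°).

At ω = 550 rad/s:
pole (1 + j550·1) = 1 + j550 → |·| ≈ 550, ∠ ≈ 89.90°
pole (1 + j550·0.002) = 1 + j1.1 → |·| ≈ 1.4866, ∠ ≈ 47.73°
|L| = 2 · 1 / (550 · 1.4866) ≈ 0.0024461
Gain = 20 log₁₀(0.0024461) ≈ -52.23 dB
∠L = (0°) − (89.90° + 47.73°) = -137.63°

-52.2 dB, -137.6°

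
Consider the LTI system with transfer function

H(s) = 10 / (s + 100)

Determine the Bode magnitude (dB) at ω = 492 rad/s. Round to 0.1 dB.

Substitute s = j492:
Numerator: 10 = 10 + j0
Denominator: (j492) + 100 = 100 + j492
|N| = √(10² + 0²) ≈ 10, ∠N ≈ 0.00°
|D| = √(100² + 492²) ≈ 502.06, ∠D ≈ 78.51°
|H| = 10 / 502.06 ≈ 0.019918
Gain = 20 log₁₀(0.019918) ≈ -34.02 dB

-34.0 dB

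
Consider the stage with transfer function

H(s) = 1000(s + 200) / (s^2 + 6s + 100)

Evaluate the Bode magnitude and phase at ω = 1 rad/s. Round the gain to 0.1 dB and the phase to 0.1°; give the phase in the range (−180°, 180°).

At s = jω = j1:
zero (s+200): 200 + j1 → |·| = √(200²+1²) = √40001 ≈ 200, ∠ = arctan(1/200) ≈ 0.29°
quadratic: (j1)² + 6·j1 + 100 = 99 + j6 → |·| ≈ 99.182, ∠ ≈ 3.47°
|H| = 1000 · 200 / 99.182 ≈ 2016.5
Gain = 20 log₁₀(2016.5) ≈ 66.09 dB
∠H = 0.29° − 3.47° = -3.18°

66.1 dB, -3.2°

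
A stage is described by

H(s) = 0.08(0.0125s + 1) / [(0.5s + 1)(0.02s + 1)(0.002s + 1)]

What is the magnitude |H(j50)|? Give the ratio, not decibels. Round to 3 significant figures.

At ω = 50 rad/s:
zero (1 + j50·0.0125) = 1 + j0.625 → |·| ≈ 1.1792, ∠ ≈ 32.01°
pole (1 + j50·0.5) = 1 + j25 → |·| ≈ 25.02, ∠ ≈ 87.71°
pole (1 + j50·0.02) = 1 + j1 → |·| ≈ 1.4142, ∠ ≈ 45.00°
pole (1 + j50·0.002) = 1 + j0.1 → |·| ≈ 1.005, ∠ ≈ 5.71°
|H| = 0.08 · 1.1792 / (25.02 · 1.4142 · 1.005) ≈ 0.0026529

0.00265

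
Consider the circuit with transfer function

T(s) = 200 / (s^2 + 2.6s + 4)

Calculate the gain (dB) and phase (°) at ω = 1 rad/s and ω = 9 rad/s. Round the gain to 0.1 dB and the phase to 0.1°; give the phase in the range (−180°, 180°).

At s = jω = j1:
quadratic: (j1)² + 2.6·j1 + 4 = 3 + j2.6 → |·| ≈ 3.9699, ∠ ≈ 40.91°
|T| = 200 / 3.9699 ≈ 50.379
Gain = 20 log₁₀(50.379) ≈ 34.04 dB
∠T = 0.00° − 40.91° = -40.91°

At s = jω = j9:
quadratic: (j9)² + 2.6·j9 + 4 = -77 + j23.4 → |·| ≈ 80.477, ∠ ≈ 163.10°
|T| = 200 / 80.477 ≈ 2.4852
Gain = 20 log₁₀(2.4852) ≈ 7.91 dB
∠T = 0.00° − 163.10° = -163.10°

ω = 1: 34.0 dB, -40.9°; ω = 9: 7.9 dB, -163.1°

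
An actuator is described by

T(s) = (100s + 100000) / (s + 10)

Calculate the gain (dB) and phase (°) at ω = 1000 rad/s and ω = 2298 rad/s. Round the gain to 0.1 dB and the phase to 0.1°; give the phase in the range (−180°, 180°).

ω = 1000: 43.0 dB, -44.4°; ω = 2298: 40.8 dB, -23.3°

Substitute s = j1000:
Numerator: 100(j1000) + 100000 = 100000 + j100000
Denominator: (j1000) + 10 = 10 + j1000
|N| = √(100000² + 100000²) ≈ 1.4142e+05, ∠N ≈ 45.00°
|D| = √(10² + 1000²) ≈ 1000, ∠D ≈ 89.43°
|T| = 1.4142e+05 / 1000 ≈ 141.42
Gain = 20 log₁₀(141.42) ≈ 43.01 dB
∠T = 45.00° − 89.43° = -44.43°

Substitute s = j2298:
Numerator: 100(j2298) + 100000 = 100000 + j229800
Denominator: (j2298) + 10 = 10 + j2298
|N| = √(100000² + 229800²) ≈ 2.5062e+05, ∠N ≈ 66.48°
|D| = √(10² + 2298²) ≈ 2298, ∠D ≈ 89.75°
|T| = 2.5062e+05 / 2298 ≈ 109.06
Gain = 20 log₁₀(109.06) ≈ 40.75 dB
∠T = 66.48° − 89.75° = -23.27°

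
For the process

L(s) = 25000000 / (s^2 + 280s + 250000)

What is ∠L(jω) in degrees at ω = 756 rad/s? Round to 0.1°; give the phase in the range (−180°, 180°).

-146.6°

At s = jω = j756:
quadratic: (j756)² + 280·j756 + 250000 = -321536 + j211680 → |·| ≈ 3.8496e+05, ∠ ≈ 146.64°
∠L = 0.00° − 146.64° = -146.64°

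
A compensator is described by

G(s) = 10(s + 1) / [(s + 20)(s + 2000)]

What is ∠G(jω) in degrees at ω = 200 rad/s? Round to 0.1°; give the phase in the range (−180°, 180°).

-0.3°

At s = jω = j200:
zero (s+1): 1 + j200 → |·| = √(1²+200²) = √40001 ≈ 200, ∠ = arctan(200/1) ≈ 89.71°
pole (s+20): 20 + j200 → |·| = √(20²+200²) = √40400 ≈ 201, ∠ = arctan(200/20) ≈ 84.29°
pole (s+2000): 2000 + j200 → |·| = √(2000²+200²) = √4040000 ≈ 2010, ∠ = arctan(200/2000) ≈ 5.71°
∠G = 89.71° − 90.00° = -0.29°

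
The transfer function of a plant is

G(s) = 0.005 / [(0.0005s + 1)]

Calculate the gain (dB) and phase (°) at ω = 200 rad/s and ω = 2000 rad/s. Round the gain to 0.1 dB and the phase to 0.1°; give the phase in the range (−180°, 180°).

ω = 200: -46.1 dB, -5.7°; ω = 2000: -49.0 dB, -45.0°

At ω = 200 rad/s:
pole (1 + j200·0.0005) = 1 + j0.1 → |·| ≈ 1.005, ∠ ≈ 5.71°
|G| = 0.005 · 1 / (1.005) ≈ 0.0049751
Gain = 20 log₁₀(0.0049751) ≈ -46.06 dB
∠G = (0°) − (5.71°) = -5.71°

At ω = 2000 rad/s:
pole (1 + j2000·0.0005) = 1 + j1 → |·| ≈ 1.4142, ∠ ≈ 45.00°
|G| = 0.005 · 1 / (1.4142) ≈ 0.0035356
Gain = 20 log₁₀(0.0035356) ≈ -49.03 dB
∠G = (0°) − (45.00°) = -45.00°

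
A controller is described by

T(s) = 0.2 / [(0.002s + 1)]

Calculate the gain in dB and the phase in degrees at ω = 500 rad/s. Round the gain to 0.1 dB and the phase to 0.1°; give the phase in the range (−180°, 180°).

-17.0 dB, -45.0°

At ω = 500 rad/s:
pole (1 + j500·0.002) = 1 + j1 → |·| ≈ 1.4142, ∠ ≈ 45.00°
|T| = 0.2 · 1 / (1.4142) ≈ 0.14142
Gain = 20 log₁₀(0.14142) ≈ -16.99 dB
∠T = (0°) − (45.00°) = -45.00°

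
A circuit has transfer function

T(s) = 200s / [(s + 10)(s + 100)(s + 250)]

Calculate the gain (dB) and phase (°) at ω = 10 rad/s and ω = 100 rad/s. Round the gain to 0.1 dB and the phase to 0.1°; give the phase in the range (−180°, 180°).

ω = 10: -45.0 dB, 37.0°; ω = 100: -45.6 dB, -61.1°

At s = jω = j10:
zero at origin: s = j10 → |·| = 10, ∠ = 90.00°
pole (s+10): 10 + j10 → |·| = √(10²+10²) = √200 ≈ 14.142, ∠ = arctan(10/10) ≈ 45.00°
pole (s+100): 100 + j10 → |·| = √(100²+10²) = √10100 ≈ 100.5, ∠ = arctan(10/100) ≈ 5.71°
pole (s+250): 250 + j10 → |·| = √(250²+10²) = √62600 ≈ 250.2, ∠ = arctan(10/250) ≈ 2.29°
|T| = 200 · 10 / 3.556e+05 ≈ 0.0056243
Gain = 20 log₁₀(0.0056243) ≈ -45.00 dB
∠T = 90.00° − 53.00° = 37.00°

At s = jω = j100:
zero at origin: s = j100 → |·| = 100, ∠ = 90.00°
pole (s+10): 10 + j100 → |·| = √(10²+100²) = √10100 ≈ 100.5, ∠ = arctan(100/10) ≈ 84.29°
pole (s+100): 100 + j100 → |·| = √(100²+100²) = √20000 ≈ 141.42, ∠ = arctan(100/100) ≈ 45.00°
pole (s+250): 250 + j100 → |·| = √(250²+100²) = √72500 ≈ 269.26, ∠ = arctan(100/250) ≈ 21.80°
|T| = 200 · 100 / 3.8269e+06 ≈ 0.0052262
Gain = 20 log₁₀(0.0052262) ≈ -45.64 dB
∠T = 90.00° − 151.09° = -61.09°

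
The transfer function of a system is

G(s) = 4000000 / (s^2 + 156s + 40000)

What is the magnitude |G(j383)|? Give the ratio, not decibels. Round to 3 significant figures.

32.7

At s = jω = j383:
quadratic: (j383)² + 156·j383 + 40000 = -106689 + j59748 → |·| ≈ 1.2228e+05, ∠ ≈ 150.75°
|G| = 4000000 / 1.2228e+05 ≈ 32.712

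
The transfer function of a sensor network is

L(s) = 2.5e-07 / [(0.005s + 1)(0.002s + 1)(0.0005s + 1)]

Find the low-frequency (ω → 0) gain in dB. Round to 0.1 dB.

L(0) = 2.5e-07 · 1 / 1 = 2.5e-07
20 log₁₀(2.5e-07) ≈ -132.04 dB

-132.0 dB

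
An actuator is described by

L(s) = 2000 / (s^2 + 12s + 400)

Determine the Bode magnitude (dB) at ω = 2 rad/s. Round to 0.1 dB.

At s = jω = j2:
quadratic: (j2)² + 12·j2 + 400 = 396 + j24 → |·| ≈ 396.73, ∠ ≈ 3.47°
|L| = 2000 / 396.73 ≈ 5.0412
Gain = 20 log₁₀(5.0412) ≈ 14.05 dB

14.1 dB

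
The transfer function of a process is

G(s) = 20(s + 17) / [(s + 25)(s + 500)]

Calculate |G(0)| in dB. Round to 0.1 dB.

G(0) = 20·17 / (25·500) = 0.0272
20 log₁₀(0.0272) ≈ -31.31 dB

-31.3 dB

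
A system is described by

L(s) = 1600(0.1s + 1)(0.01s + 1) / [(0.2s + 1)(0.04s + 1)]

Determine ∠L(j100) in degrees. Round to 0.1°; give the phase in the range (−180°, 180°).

At ω = 100 rad/s:
zero (1 + j100·0.1) = 1 + j10 → |·| ≈ 10.05, ∠ ≈ 84.29°
zero (1 + j100·0.01) = 1 + j1 → |·| ≈ 1.4142, ∠ ≈ 45.00°
pole (1 + j100·0.2) = 1 + j20 → |·| ≈ 20.025, ∠ ≈ 87.14°
pole (1 + j100·0.04) = 1 + j4 → |·| ≈ 4.1231, ∠ ≈ 75.96°
∠L = (84.29° + 45.00°) − (87.14° + 75.96°) = -33.81°

-33.8°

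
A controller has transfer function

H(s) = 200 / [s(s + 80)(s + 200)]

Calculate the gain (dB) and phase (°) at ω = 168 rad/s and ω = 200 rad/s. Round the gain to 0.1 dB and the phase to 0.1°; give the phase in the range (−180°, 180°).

At s = jω = j168:
pole (s+80): 80 + j168 → |·| = √(80²+168²) = √34624 ≈ 186.08, ∠ = arctan(168/80) ≈ 64.54°
pole (s+200): 200 + j168 → |·| = √(200²+168²) = √68224 ≈ 261.2, ∠ = arctan(168/200) ≈ 40.03°
pole at origin: |s| = 168, ∠ = 90.00° (in denominator)
|H| = 200 / 8.1655e+06 ≈ 2.4493e-05
Gain = 20 log₁₀(2.4493e-05) ≈ -92.22 dB
∠H = 0.00° − 194.57° = -194.57° ≡ 165.43° (principal value)

At s = jω = j200:
pole (s+80): 80 + j200 → |·| = √(80²+200²) = √46400 ≈ 215.41, ∠ = arctan(200/80) ≈ 68.20°
pole (s+200): 200 + j200 → |·| = √(200²+200²) = √80000 ≈ 282.84, ∠ = arctan(200/200) ≈ 45.00°
pole at origin: |s| = 200, ∠ = 90.00° (in denominator)
|H| = 200 / 1.2185e+07 ≈ 1.6414e-05
Gain = 20 log₁₀(1.6414e-05) ≈ -95.70 dB
∠H = 0.00° − 203.20° = -203.20° ≡ 156.80° (principal value)

ω = 168: -92.2 dB, 165.4°; ω = 200: -95.7 dB, 156.8°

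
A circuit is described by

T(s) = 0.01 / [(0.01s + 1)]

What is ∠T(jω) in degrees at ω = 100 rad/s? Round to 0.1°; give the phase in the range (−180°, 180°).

-45.0°

At ω = 100 rad/s:
pole (1 + j100·0.01) = 1 + j1 → |·| ≈ 1.4142, ∠ ≈ 45.00°
∠T = (0°) − (45.00°) = -45.00°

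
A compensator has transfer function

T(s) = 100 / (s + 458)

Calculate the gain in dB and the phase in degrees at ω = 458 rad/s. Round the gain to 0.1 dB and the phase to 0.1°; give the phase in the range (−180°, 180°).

-16.2 dB, -45.0°

At s = jω = j458:
pole (s+458): 458 + j458 → |·| = √(458²+458²) = √419528 ≈ 647.71, ∠ = arctan(458/458) ≈ 45.00°
|T| = 100 / 647.71 ≈ 0.15439
Gain = 20 log₁₀(0.15439) ≈ -16.23 dB
∠T = 0.00° − 45.00° = -45.00°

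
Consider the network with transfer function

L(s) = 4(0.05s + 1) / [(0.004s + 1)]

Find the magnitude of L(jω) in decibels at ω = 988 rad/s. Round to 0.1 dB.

At ω = 988 rad/s:
zero (1 + j988·0.05) = 1 + j49.4 → |·| ≈ 49.41, ∠ ≈ 88.84°
pole (1 + j988·0.004) = 1 + j3.952 → |·| ≈ 4.0766, ∠ ≈ 75.80°
|L| = 4 · 49.41 / (4.0766) ≈ 48.482
Gain = 20 log₁₀(48.482) ≈ 33.71 dB

33.7 dB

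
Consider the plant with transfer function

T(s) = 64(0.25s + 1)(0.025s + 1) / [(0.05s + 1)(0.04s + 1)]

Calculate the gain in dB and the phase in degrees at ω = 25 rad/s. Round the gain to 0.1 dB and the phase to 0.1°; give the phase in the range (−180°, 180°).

At ω = 25 rad/s:
zero (1 + j25·0.25) = 1 + j6.25 → |·| ≈ 6.3295, ∠ ≈ 80.91°
zero (1 + j25·0.025) = 1 + j0.625 → |·| ≈ 1.1792, ∠ ≈ 32.01°
pole (1 + j25·0.05) = 1 + j1.25 → |·| ≈ 1.6008, ∠ ≈ 51.34°
pole (1 + j25·0.04) = 1 + j1 → |·| ≈ 1.4142, ∠ ≈ 45.00°
|T| = 64 · 6.3295 · 1.1792 / (1.6008 · 1.4142) ≈ 211
Gain = 20 log₁₀(211) ≈ 46.49 dB
∠T = (80.91° + 32.01°) − (51.34° + 45.00°) = 16.58°

46.5 dB, 16.6°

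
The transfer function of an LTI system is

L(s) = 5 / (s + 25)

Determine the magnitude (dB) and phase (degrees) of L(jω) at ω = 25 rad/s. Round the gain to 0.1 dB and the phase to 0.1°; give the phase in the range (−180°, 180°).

Substitute s = j25:
Numerator: 5 = 5 + j0
Denominator: (j25) + 25 = 25 + j25
|N| = √(5² + 0²) ≈ 5, ∠N ≈ 0.00°
|D| = √(25² + 25²) ≈ 35.355, ∠D ≈ 45.00°
|L| = 5 / 35.355 ≈ 0.14142
Gain = 20 log₁₀(0.14142) ≈ -16.99 dB
∠L = 0.00° − 45.00° = -45.00°

-17.0 dB, -45.0°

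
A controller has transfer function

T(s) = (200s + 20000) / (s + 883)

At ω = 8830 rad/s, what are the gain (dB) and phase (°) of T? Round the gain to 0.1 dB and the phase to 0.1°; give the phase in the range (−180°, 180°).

Substitute s = j8830:
Numerator: 200(j8830) + 20000 = 20000 + j1766000
Denominator: (j8830) + 883 = 883 + j8830
|N| = √(20000² + 1766000²) ≈ 1.7661e+06, ∠N ≈ 89.35°
|D| = √(883² + 8830²) ≈ 8874, ∠D ≈ 84.29°
|T| = 1.7661e+06 / 8874 ≈ 199.02
Gain = 20 log₁₀(199.02) ≈ 45.98 dB
∠T = 89.35° − 84.29° = 5.06°

46.0 dB, 5.1°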